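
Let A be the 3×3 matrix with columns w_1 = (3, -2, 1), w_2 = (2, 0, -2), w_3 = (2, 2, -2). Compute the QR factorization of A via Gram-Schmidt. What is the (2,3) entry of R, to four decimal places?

w_1 = (3, -2, 1); ‖w_1‖ = 3.7417, so e_1 = (0.8018, -0.5345, 0.2673).
e_1·w_2 = 0.8018·2 + (-0.5345)·0 + 0.2673·(-2) = 1.0690.
u_2 = w_2 − 1.0690·e_1 = (1.1429, 0.5714, -2.2857).
‖u_2‖ = 2.6186, so e_2 = (0.4364, 0.2182, -0.8729).
r_{23} = e_2·w_3 = 3.0551.

r_{23} = 3.0551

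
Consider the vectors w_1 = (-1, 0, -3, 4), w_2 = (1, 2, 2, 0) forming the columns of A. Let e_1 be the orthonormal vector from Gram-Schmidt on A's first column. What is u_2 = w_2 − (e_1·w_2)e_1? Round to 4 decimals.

u_2 = (0.7308, 2.0000, 1.1923, 1.0769)

w_1 = (-1, 0, -3, 4); ‖w_1‖ = 5.0990, so e_1 = (-0.1961, 0.0000, -0.5883, 0.7845).
e_1·w_2 = (-0.1961)·1 + 0.0000·2 + (-0.5883)·2 + 0.7845·0 = -1.3728.
u_2 = w_2 + 1.3728·e_1 = (0.7308, 2.0000, 1.1923, 1.0769).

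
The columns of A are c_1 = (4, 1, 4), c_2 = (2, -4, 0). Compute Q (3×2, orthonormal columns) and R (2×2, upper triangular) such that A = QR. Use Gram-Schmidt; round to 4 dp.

Q = [[0.6963, 0.3430], [0.1741, -0.9329], [0.6963, -0.1098]], R = [[5.7446, 0.6963], [0.0000, 4.4176]]

e_1 = c_1/‖c_1‖ = (4, 1, 4)/5.7446 = (0.6963, 0.1741, 0.6963).
r_{12} = e_1·c_2 = 0.6963.
u_2 = c_2 − 0.6963·e_1 = (1.5152, -4.1212, -0.4848).
‖u_2‖ = 4.4176, so e_2 = (0.3430, -0.9329, -0.1098).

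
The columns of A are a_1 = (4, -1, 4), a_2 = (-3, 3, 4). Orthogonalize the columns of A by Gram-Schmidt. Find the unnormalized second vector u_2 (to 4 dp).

u_2 = (-3.1212, 3.0303, 3.8788)

a_1 = (4, -1, 4); ‖a_1‖ = 5.7446, so q_1 = (0.6963, -0.1741, 0.6963).
q_1·a_2 = 0.6963·(-3) + (-0.1741)·3 + 0.6963·4 = 0.1741.
u_2 = a_2 − 0.1741·q_1 = (-3.1212, 3.0303, 3.8788).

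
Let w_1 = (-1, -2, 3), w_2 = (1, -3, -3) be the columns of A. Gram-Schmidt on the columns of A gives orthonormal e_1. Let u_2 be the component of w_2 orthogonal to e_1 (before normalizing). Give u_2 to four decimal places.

u_2 = (0.7143, -3.5714, -2.1429)

w_1 = (-1, -2, 3); ‖w_1‖ = 3.7417, so e_1 = (-0.2673, -0.5345, 0.8018).
e_1·w_2 = (-0.2673)·1 + (-0.5345)·(-3) + 0.8018·(-3) = -1.0690.
u_2 = w_2 + 1.0690·e_1 = (0.7143, -3.5714, -2.1429).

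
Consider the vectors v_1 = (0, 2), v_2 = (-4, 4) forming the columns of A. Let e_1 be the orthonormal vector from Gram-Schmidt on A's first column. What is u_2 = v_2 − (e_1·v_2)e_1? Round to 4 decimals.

u_2 = (-4.0000, 0.0000)

v_1 = (0, 2); ‖v_1‖ = 2.0000, so e_1 = (0.0000, 1.0000).
e_1·v_2 = 0.0000·(-4) + 1.0000·4 = 4.0000.
u_2 = v_2 − 4.0000·e_1 = (-4.0000, 0.0000).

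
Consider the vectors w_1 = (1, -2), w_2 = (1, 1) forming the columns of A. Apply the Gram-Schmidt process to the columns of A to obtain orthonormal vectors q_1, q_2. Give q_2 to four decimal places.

q_2 = (0.8944, 0.4472)

w_1 = (1, -2); ‖w_1‖ = 2.2361, so q_1 = (0.4472, -0.8944).
q_1·w_2 = 0.4472·1 + (-0.8944)·1 = -0.4472.
u_2 = w_2 + 0.4472·q_1 = (1.2000, 0.6000).
‖u_2‖ = 1.3416, so q_2 = (0.8944, 0.4472).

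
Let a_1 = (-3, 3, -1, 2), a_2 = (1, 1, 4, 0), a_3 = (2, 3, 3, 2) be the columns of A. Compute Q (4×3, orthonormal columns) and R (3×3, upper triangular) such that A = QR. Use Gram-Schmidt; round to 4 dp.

Q = [[-0.6255, 0.1150, 0.7571], [0.6255, 0.3658, 0.3434], [-0.2085, 0.9198, -0.2751], [0.4170, 0.0836, 0.4829]], R = [[4.7958, -0.8341, 0.8341], [0.0000, 4.1598, 4.2539], [0.0000, 0.0000, 2.6849]]

e_1 = a_1/‖a_1‖ = (-3, 3, -1, 2)/4.7958 = (-0.6255, 0.6255, -0.2085, 0.4170).
r_{12} = e_1·a_2 = -0.8341.
u_2 = a_2 + 0.8341·e_1 = (0.4783, 1.5217, 3.8261, 0.3478).
‖u_2‖ = 4.1598, so e_2 = (0.1150, 0.3658, 0.9198, 0.0836).
r_{13} = e_1·a_3 = 0.8341; r_{23} = e_2·a_3 = 4.2539.
u_3 = a_3 − 0.8341·e_1 − 4.2539·e_2 = (2.0327, 0.9221, -0.7387, 1.2965).
‖u_3‖ = 2.6849, so e_3 = (0.7571, 0.3434, -0.2751, 0.4829).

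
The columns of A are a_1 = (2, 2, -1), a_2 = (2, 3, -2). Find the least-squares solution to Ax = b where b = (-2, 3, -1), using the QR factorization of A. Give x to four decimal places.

x = (-3.6667, 3.0000)

e_1 = a_1/‖a_1‖ = (2, 2, -1)/3.0000 = (0.6667, 0.6667, -0.3333).
r_{12} = e_1·a_2 = 4.0000.
u_2 = a_2 − 4.0000·e_1 = (-0.6667, 0.3333, -0.6667).
‖u_2‖ = 1.0000, so e_2 = (-0.6667, 0.3333, -0.6667).
Qᵀb = (1.0000, 3.0000).
Back-substitute: x_2 = 3.0000/1.0000 = 3.0000.
x_1 = (1.0000 − 4.0000·3.0000)/3.0000 = -3.6667.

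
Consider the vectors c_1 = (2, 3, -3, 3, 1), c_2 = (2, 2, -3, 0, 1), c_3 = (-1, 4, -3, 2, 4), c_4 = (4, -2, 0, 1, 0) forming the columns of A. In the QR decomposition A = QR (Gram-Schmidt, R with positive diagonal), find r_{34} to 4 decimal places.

e_1 = c_1/‖c_1‖ = (2, 3, -3, 3, 1)/5.6569 = (0.3536, 0.5303, -0.5303, 0.5303, 0.1768).
r_{12} = e_1·c_2 = 3.5355.
u_2 = c_2 − 3.5355·e_1 = (0.7500, 0.1250, -1.1250, -1.8750, 0.3750).
‖u_2‖ = 2.3452, so e_2 = (0.3198, 0.0533, -0.4797, -0.7995, 0.1599).
r_{13} = e_1·c_3 = 5.1265; r_{23} = e_2·c_3 = 0.3731.
u_3 = c_3 − 5.1265·e_1 − 0.3731·e_2 = (-2.9318, 1.2614, -0.1023, -0.4205, 3.0341).
‖u_3‖ = 4.4249, so e_3 = (-0.6626, 0.2851, -0.0231, -0.0950, 0.6857).
r_{34} = e_3·c_4 = -3.3154.

r_{34} = -3.3154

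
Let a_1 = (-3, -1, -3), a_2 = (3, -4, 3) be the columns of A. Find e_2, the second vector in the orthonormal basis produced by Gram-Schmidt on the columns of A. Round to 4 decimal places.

a_1 = (-3, -1, -3); ‖a_1‖ = 4.3589, so e_1 = (-0.6882, -0.2294, -0.6882).
e_1·a_2 = (-0.6882)·3 + (-0.2294)·(-4) + (-0.6882)·3 = -3.2118.
u_2 = a_2 + 3.2118·e_1 = (0.7895, -4.7368, 0.7895).
‖u_2‖ = 4.8666, so e_2 = (0.1622, -0.9733, 0.1622).

e_2 = (0.1622, -0.9733, 0.1622)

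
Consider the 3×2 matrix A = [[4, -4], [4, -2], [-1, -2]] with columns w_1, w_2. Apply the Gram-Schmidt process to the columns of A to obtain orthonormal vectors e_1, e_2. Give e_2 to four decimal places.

w_1 = (4, 4, -1); ‖w_1‖ = 5.7446, so e_1 = (0.6963, 0.6963, -0.1741).
e_1·w_2 = 0.6963·(-4) + 0.6963·(-2) + (-0.1741)·(-2) = -3.8297.
u_2 = w_2 + 3.8297·e_1 = (-1.3333, 0.6667, -2.6667).
‖u_2‖ = 3.0551, so e_2 = (-0.4364, 0.2182, -0.8729).

e_2 = (-0.4364, 0.2182, -0.8729)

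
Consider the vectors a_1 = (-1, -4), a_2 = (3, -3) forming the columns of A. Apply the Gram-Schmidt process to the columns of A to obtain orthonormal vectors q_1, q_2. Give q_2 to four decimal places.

q_2 = (0.9701, -0.2425)

q_1 = a_1/‖a_1‖ = (-1, -4)/4.1231 = (-0.2425, -0.9701).
r_{12} = q_1·a_2 = 2.1828.
u_2 = a_2 − 2.1828·q_1 = (3.5294, -0.8824).
‖u_2‖ = 3.6380, so q_2 = (0.9701, -0.2425).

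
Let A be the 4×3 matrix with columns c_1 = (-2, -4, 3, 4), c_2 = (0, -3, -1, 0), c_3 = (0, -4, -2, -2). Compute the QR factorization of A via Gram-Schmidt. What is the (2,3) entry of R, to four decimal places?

r_{23} = 4.7493

c_1 = (-2, -4, 3, 4); ‖c_1‖ = 6.7082, so q_1 = (-0.2981, -0.5963, 0.4472, 0.5963).
q_1·c_2 = (-0.2981)·0 + (-0.5963)·(-3) + 0.4472·(-1) + 0.5963·0 = 1.3416.
u_2 = c_2 − 1.3416·q_1 = (0.4000, -2.2000, -1.6000, -0.8000).
‖u_2‖ = 2.8636, so q_2 = (0.1397, -0.7683, -0.5587, -0.2794).
r_{23} = q_2·c_3 = 4.7493.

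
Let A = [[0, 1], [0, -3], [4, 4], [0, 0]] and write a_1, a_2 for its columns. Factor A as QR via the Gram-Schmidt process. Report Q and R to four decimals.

Q = [[0.0000, 0.3162], [0.0000, -0.9487], [1.0000, 0.0000], [0.0000, 0.0000]], R = [[4.0000, 4.0000], [0.0000, 3.1623]]

a_1 = (0, 0, 4, 0); ‖a_1‖ = 4.0000, so q_1 = (0.0000, 0.0000, 1.0000, 0.0000).
q_1·a_2 = 0.0000·1 + 0.0000·(-3) + 1.0000·4 + 0.0000·0 = 4.0000.
u_2 = a_2 − 4.0000·q_1 = (1.0000, -3.0000, 0.0000, 0.0000).
‖u_2‖ = 3.1623, so q_2 = (0.3162, -0.9487, 0.0000, 0.0000).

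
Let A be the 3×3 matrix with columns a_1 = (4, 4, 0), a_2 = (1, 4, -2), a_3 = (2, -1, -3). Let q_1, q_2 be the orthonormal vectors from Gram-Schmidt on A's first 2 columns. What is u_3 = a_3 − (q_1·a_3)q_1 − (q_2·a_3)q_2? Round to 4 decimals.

u_3 = (1.7647, -1.7647, -2.6471)

q_1 = a_1/‖a_1‖ = (4, 4, 0)/5.6569 = (0.7071, 0.7071, 0.0000).
r_{12} = q_1·a_2 = 3.5355.
u_2 = a_2 − 3.5355·q_1 = (-1.5000, 1.5000, -2.0000).
‖u_2‖ = 2.9155, so q_2 = (-0.5145, 0.5145, -0.6860).
r_{13} = q_1·a_3 = 0.7071; r_{23} = q_2·a_3 = 0.5145.
u_3 = a_3 − 0.7071·q_1 − 0.5145·q_2 = (1.7647, -1.7647, -2.6471).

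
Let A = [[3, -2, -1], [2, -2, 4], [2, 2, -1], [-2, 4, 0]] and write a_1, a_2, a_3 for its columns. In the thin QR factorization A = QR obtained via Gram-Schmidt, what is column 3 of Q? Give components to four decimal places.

a_1 = (3, 2, 2, -2); ‖a_1‖ = 4.5826, so e_1 = (0.6547, 0.4364, 0.4364, -0.4364).
e_1·a_2 = 0.6547·(-2) + 0.4364·(-2) + 0.4364·2 + (-0.4364)·4 = -3.0551.
u_2 = a_2 + 3.0551·e_1 = (0.0000, -0.6667, 3.3333, 2.6667).
‖u_2‖ = 4.3205, so e_2 = (0.0000, -0.1543, 0.7715, 0.6172).
e_1·a_3 = 0.6547·(-1) + 0.4364·4 + 0.4364·(-1) + (-0.4364)·0 = 0.6547; e_2·a_3 = 0.0000·(-1) + (-0.1543)·4 + 0.7715·(-1) + 0.6172·0 = -1.3887.
u_3 = a_3 − 0.6547·e_1 + 1.3887·e_2 = (-1.4286, 3.5000, -0.2143, 1.1429).
‖u_3‖ = 3.9551, so e_3 = (-0.3612, 0.8849, -0.0542, 0.2890).

e_3 = (-0.3612, 0.8849, -0.0542, 0.2890)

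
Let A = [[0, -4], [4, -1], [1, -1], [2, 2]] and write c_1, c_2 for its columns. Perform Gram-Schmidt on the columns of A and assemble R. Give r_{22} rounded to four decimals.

c_1 = (0, 4, 1, 2); ‖c_1‖ = 4.5826, so e_1 = (0.0000, 0.8729, 0.2182, 0.4364).
e_1·c_2 = 0.0000·(-4) + 0.8729·(-1) + 0.2182·(-1) + 0.4364·2 = -0.2182.
u_2 = c_2 + 0.2182·e_1 = (-4.0000, -0.8095, -0.9524, 2.0952).
r_{22} = ‖u_2‖ = 4.6853.

r_{22} = 4.6853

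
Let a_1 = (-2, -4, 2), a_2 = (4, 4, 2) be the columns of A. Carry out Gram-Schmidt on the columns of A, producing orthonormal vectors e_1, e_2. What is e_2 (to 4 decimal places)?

e_2 = (0.5307, 0.1516, 0.8339)

a_1 = (-2, -4, 2); ‖a_1‖ = 4.8990, so e_1 = (-0.4082, -0.8165, 0.4082).
e_1·a_2 = (-0.4082)·4 + (-0.8165)·4 + 0.4082·2 = -4.0825.
u_2 = a_2 + 4.0825·e_1 = (2.3333, 0.6667, 3.6667).
‖u_2‖ = 4.3970, so e_2 = (0.5307, 0.1516, 0.8339).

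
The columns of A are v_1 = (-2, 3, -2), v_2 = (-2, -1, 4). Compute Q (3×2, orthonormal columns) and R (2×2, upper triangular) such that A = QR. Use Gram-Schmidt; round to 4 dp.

Q = [[-0.4851, -0.6633], [0.7276, 0.0553], [-0.4851, 0.7463]], R = [[4.1231, -1.6977], [0.0000, 4.2565]]

v_1 = (-2, 3, -2); ‖v_1‖ = 4.1231, so q_1 = (-0.4851, 0.7276, -0.4851).
q_1·v_2 = (-0.4851)·(-2) + 0.7276·(-1) + (-0.4851)·4 = -1.6977.
u_2 = v_2 + 1.6977·q_1 = (-2.8235, 0.2353, 3.1765).
‖u_2‖ = 4.2565, so q_2 = (-0.6633, 0.0553, 0.7463).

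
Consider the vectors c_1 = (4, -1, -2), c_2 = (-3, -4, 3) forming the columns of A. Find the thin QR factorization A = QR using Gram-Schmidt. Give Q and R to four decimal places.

c_1 = (4, -1, -2); ‖c_1‖ = 4.5826, so q_1 = (0.8729, -0.2182, -0.4364).
q_1·c_2 = 0.8729·(-3) + (-0.2182)·(-4) + (-0.4364)·3 = -3.0551.
u_2 = c_2 + 3.0551·q_1 = (-0.3333, -4.6667, 1.6667).
‖u_2‖ = 4.9666, so q_2 = (-0.0671, -0.9396, 0.3356).

Q = [[0.8729, -0.0671], [-0.2182, -0.9396], [-0.4364, 0.3356]], R = [[4.5826, -3.0551], [0.0000, 4.9666]]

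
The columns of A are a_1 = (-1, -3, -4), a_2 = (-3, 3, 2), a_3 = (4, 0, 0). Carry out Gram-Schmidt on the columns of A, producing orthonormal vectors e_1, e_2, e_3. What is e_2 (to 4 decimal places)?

a_1 = (-1, -3, -4); ‖a_1‖ = 5.0990, so e_1 = (-0.1961, -0.5883, -0.7845).
e_1·a_2 = (-0.1961)·(-3) + (-0.5883)·3 + (-0.7845)·2 = -2.7456.
u_2 = a_2 + 2.7456·e_1 = (-3.5385, 1.3846, -0.1538).
‖u_2‖ = 3.8028, so e_2 = (-0.9305, 0.3641, -0.0405).

e_2 = (-0.9305, 0.3641, -0.0405)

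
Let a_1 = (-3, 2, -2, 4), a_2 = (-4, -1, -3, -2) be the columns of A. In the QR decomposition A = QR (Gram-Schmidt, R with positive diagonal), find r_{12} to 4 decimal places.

r_{12} = 1.3926

a_1 = (-3, 2, -2, 4); ‖a_1‖ = 5.7446, so q_1 = (-0.5222, 0.3482, -0.3482, 0.6963).
r_{12} = q_1·a_2 = 1.3926.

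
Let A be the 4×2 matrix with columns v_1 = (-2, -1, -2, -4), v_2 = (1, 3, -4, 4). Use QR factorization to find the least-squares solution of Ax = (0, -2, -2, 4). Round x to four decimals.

v_1 = (-2, -1, -2, -4); ‖v_1‖ = 5.0000, so e_1 = (-0.4000, -0.2000, -0.4000, -0.8000).
e_1·v_2 = (-0.4000)·1 + (-0.2000)·3 + (-0.4000)·(-4) + (-0.8000)·4 = -2.6000.
u_2 = v_2 + 2.6000·e_1 = (-0.0400, 2.4800, -5.0400, 1.9200).
‖u_2‖ = 5.9363, so e_2 = (-0.0067, 0.4178, -0.8490, 0.3234).
Qᵀb = (-2.0000, 2.1562).
Back-substitute: x_2 = 2.1562/5.9363 = 0.3632.
x_1 = (-2.0000 + 2.6000·0.3632)/5.0000 = -0.2111.

x = (-0.2111, 0.3632)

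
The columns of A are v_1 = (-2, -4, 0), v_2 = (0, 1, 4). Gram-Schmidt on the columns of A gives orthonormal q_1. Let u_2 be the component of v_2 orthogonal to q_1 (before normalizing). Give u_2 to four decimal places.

v_1 = (-2, -4, 0); ‖v_1‖ = 4.4721, so q_1 = (-0.4472, -0.8944, 0.0000).
q_1·v_2 = (-0.4472)·0 + (-0.8944)·1 + 0.0000·4 = -0.8944.
u_2 = v_2 + 0.8944·q_1 = (-0.4000, 0.2000, 4.0000).

u_2 = (-0.4000, 0.2000, 4.0000)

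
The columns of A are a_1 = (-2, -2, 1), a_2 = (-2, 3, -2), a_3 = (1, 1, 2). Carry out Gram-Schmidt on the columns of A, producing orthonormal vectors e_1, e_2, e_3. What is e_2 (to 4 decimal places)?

a_1 = (-2, -2, 1); ‖a_1‖ = 3.0000, so e_1 = (-0.6667, -0.6667, 0.3333).
e_1·a_2 = (-0.6667)·(-2) + (-0.6667)·3 + 0.3333·(-2) = -1.3333.
u_2 = a_2 + 1.3333·e_1 = (-2.8889, 2.1111, -1.5556).
‖u_2‖ = 3.9016, so e_2 = (-0.7404, 0.5411, -0.3987).

e_2 = (-0.7404, 0.5411, -0.3987)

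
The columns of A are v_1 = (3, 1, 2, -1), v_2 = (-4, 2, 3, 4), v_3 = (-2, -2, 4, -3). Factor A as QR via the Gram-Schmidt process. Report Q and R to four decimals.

v_1 = (3, 1, 2, -1); ‖v_1‖ = 3.8730, so q_1 = (0.7746, 0.2582, 0.5164, -0.2582).
q_1·v_2 = 0.7746·(-4) + 0.2582·2 + 0.5164·3 + (-0.2582)·4 = -2.0656.
u_2 = v_2 + 2.0656·q_1 = (-2.4000, 2.5333, 4.0667, 3.4667).
‖u_2‖ = 6.3823, so q_2 = (-0.3760, 0.3969, 0.6372, 0.5432).
q_1·v_3 = 0.7746·(-2) + 0.2582·(-2) + 0.5164·4 + (-0.2582)·(-3) = 0.7746; q_2·v_3 = (-0.3760)·(-2) + 0.3969·(-2) + 0.6372·4 + 0.5432·(-3) = 0.8774.
u_3 = v_3 − 0.7746·q_1 − 0.8774·q_2 = (-2.2700, -2.5483, 3.0409, -3.2766).
‖u_3‖ = 5.6241, so q_3 = (-0.4036, -0.4531, 0.5407, -0.5826).

Q = [[0.7746, -0.3760, -0.4036], [0.2582, 0.3969, -0.4531], [0.5164, 0.6372, 0.5407], [-0.2582, 0.5432, -0.5826]], R = [[3.8730, -2.0656, 0.7746], [0.0000, 6.3823, 0.8774], [0.0000, 0.0000, 5.6241]]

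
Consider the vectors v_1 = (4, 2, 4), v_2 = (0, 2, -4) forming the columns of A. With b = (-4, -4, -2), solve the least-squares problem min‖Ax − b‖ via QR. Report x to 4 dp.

v_1 = (4, 2, 4); ‖v_1‖ = 6.0000, so e_1 = (0.6667, 0.3333, 0.6667).
e_1·v_2 = 0.6667·0 + 0.3333·2 + 0.6667·(-4) = -2.0000.
u_2 = v_2 + 2.0000·e_1 = (1.3333, 2.6667, -2.6667).
‖u_2‖ = 4.0000, so e_2 = (0.3333, 0.6667, -0.6667).
Qᵀb = (-5.3333, -2.6667).
Back-substitute: x_2 = -2.6667/4.0000 = -0.6667.
x_1 = (-5.3333 + 2.0000·(-0.6667))/6.0000 = -1.1111.

x = (-1.1111, -0.6667)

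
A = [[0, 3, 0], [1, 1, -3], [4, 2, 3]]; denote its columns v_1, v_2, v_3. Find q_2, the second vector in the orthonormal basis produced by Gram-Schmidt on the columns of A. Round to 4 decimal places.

v_1 = (0, 1, 4); ‖v_1‖ = 4.1231, so q_1 = (0.0000, 0.2425, 0.9701).
q_1·v_2 = 0.0000·3 + 0.2425·1 + 0.9701·2 = 2.1828.
u_2 = v_2 − 2.1828·q_1 = (3.0000, 0.4706, -0.1176).
‖u_2‖ = 3.0390, so q_2 = (0.9872, 0.1549, -0.0387).

q_2 = (0.9872, 0.1549, -0.0387)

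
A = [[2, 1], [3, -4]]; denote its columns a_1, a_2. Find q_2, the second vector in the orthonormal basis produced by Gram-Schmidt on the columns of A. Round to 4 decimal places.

q_2 = (0.8321, -0.5547)

q_1 = a_1/‖a_1‖ = (2, 3)/3.6056 = (0.5547, 0.8321).
r_{12} = q_1·a_2 = -2.7735.
u_2 = a_2 + 2.7735·q_1 = (2.5385, -1.6923).
‖u_2‖ = 3.0509, so q_2 = (0.8321, -0.5547).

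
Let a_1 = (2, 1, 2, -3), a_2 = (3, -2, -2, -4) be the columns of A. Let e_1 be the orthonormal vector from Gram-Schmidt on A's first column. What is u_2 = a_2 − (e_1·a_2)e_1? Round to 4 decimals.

u_2 = (1.6667, -2.6667, -3.3333, -2.0000)

a_1 = (2, 1, 2, -3); ‖a_1‖ = 4.2426, so e_1 = (0.4714, 0.2357, 0.4714, -0.7071).
e_1·a_2 = 0.4714·3 + 0.2357·(-2) + 0.4714·(-2) + (-0.7071)·(-4) = 2.8284.
u_2 = a_2 − 2.8284·e_1 = (1.6667, -2.6667, -3.3333, -2.0000).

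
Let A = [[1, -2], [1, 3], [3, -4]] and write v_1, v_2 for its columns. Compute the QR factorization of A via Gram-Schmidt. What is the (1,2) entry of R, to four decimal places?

v_1 = (1, 1, 3); ‖v_1‖ = 3.3166, so e_1 = (0.3015, 0.3015, 0.9045).
r_{12} = e_1·v_2 = -3.3166.

r_{12} = -3.3166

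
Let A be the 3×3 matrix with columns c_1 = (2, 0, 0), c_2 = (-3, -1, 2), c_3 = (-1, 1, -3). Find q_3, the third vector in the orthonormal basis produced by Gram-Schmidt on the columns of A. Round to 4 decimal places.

q_3 = (0.0000, -0.8944, -0.4472)

c_1 = (2, 0, 0); ‖c_1‖ = 2.0000, so q_1 = (1.0000, 0.0000, 0.0000).
q_1·c_2 = 1.0000·(-3) + 0.0000·(-1) + 0.0000·2 = -3.0000.
u_2 = c_2 + 3.0000·q_1 = (0.0000, -1.0000, 2.0000).
‖u_2‖ = 2.2361, so q_2 = (0.0000, -0.4472, 0.8944).
q_1·c_3 = 1.0000·(-1) + 0.0000·1 + 0.0000·(-3) = -1.0000; q_2·c_3 = 0.0000·(-1) + (-0.4472)·1 + 0.8944·(-3) = -3.1305.
u_3 = c_3 + 1.0000·q_1 + 3.1305·q_2 = (0.0000, -0.4000, -0.2000).
‖u_3‖ = 0.4472, so q_3 = (0.0000, -0.8944, -0.4472).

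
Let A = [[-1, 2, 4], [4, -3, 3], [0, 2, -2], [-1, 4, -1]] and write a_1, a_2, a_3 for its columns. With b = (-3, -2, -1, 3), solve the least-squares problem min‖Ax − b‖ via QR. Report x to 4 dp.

a_1 = (-1, 4, 0, -1); ‖a_1‖ = 4.2426, so e_1 = (-0.2357, 0.9428, 0.0000, -0.2357).
e_1·a_2 = (-0.2357)·2 + 0.9428·(-3) + 0.0000·2 + (-0.2357)·4 = -4.2426.
u_2 = a_2 + 4.2426·e_1 = (1.0000, 1.0000, 2.0000, 3.0000).
‖u_2‖ = 3.8730, so e_2 = (0.2582, 0.2582, 0.5164, 0.7746).
e_1·a_3 = (-0.2357)·4 + 0.9428·3 + 0.0000·(-2) + (-0.2357)·(-1) = 2.1213; e_2·a_3 = 0.2582·4 + 0.2582·3 + 0.5164·(-2) + 0.7746·(-1) = 0.0000.
u_3 = a_3 − 2.1213·e_1 − 0.0000·e_2 = (4.5000, 1.0000, -2.0000, -0.5000).
‖u_3‖ = 5.0498, so e_3 = (0.8911, 0.1980, -0.3961, -0.0990).
Qᵀb = (-1.8856, 0.5164, -2.9704).
Back-substitute: x_3 = -2.9704/5.0498 = -0.5882.
x_2 = (0.5164 − 0.0000·(-0.5882))/3.8730 = 0.1333.
x_1 = (-1.8856 + 4.2426·0.1333 − 2.1213·(-0.5882))/4.2426 = -0.0170.

x = (-0.0170, 0.1333, -0.5882)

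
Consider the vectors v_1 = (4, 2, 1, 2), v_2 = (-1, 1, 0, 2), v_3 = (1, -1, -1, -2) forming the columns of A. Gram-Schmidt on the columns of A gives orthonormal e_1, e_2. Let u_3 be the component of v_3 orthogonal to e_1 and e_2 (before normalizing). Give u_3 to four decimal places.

u_3 = (0.1781, 0.0685, -0.9589, 0.0548)

e_1 = v_1/‖v_1‖ = (4, 2, 1, 2)/5.0000 = (0.8000, 0.4000, 0.2000, 0.4000).
r_{12} = e_1·v_2 = 0.4000.
u_2 = v_2 − 0.4000·e_1 = (-1.3200, 0.8400, -0.0800, 1.8400).
‖u_2‖ = 2.4166, so e_2 = (-0.5462, 0.3476, -0.0331, 0.7614).
r_{13} = e_1·v_3 = -0.6000; r_{23} = e_2·v_3 = -2.3835.
u_3 = v_3 + 0.6000·e_1 + 2.3835·e_2 = (0.1781, 0.0685, -0.9589, 0.0548).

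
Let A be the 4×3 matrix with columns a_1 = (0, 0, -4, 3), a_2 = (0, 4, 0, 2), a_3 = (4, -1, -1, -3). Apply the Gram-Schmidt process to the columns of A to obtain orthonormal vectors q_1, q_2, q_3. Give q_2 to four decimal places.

q_2 = (0.0000, 0.9285, 0.2228, 0.2971)

a_1 = (0, 0, -4, 3); ‖a_1‖ = 5.0000, so q_1 = (0.0000, 0.0000, -0.8000, 0.6000).
q_1·a_2 = 0.0000·0 + 0.0000·4 + (-0.8000)·0 + 0.6000·2 = 1.2000.
u_2 = a_2 − 1.2000·q_1 = (0.0000, 4.0000, 0.9600, 1.2800).
‖u_2‖ = 4.3081, so q_2 = (0.0000, 0.9285, 0.2228, 0.2971).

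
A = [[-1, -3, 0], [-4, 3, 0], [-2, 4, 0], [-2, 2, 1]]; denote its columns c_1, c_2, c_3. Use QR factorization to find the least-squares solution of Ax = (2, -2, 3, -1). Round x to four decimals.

x = (0.0000, 0.0000, -1.0000)

e_1 = c_1/‖c_1‖ = (-1, -4, -2, -2)/5.0000 = (-0.2000, -0.8000, -0.4000, -0.4000).
r_{12} = e_1·c_2 = -4.2000.
u_2 = c_2 + 4.2000·e_1 = (-3.8400, -0.3600, 2.3200, 0.3200).
‖u_2‖ = 4.5122, so e_2 = (-0.8510, -0.0798, 0.5142, 0.0709).
r_{13} = e_1·c_3 = -0.4000; r_{23} = e_2·c_3 = 0.0709.
u_3 = c_3 + 0.4000·e_1 − 0.0709·e_2 = (-0.0196, -0.3143, -0.1965, 0.8350).
‖u_3‖ = 0.9138, so e_3 = (-0.0215, -0.3440, -0.2150, 0.9138).
Qᵀb = (0.4000, -0.0709, -0.9138).
Back-substitute: x_3 = -0.9138/0.9138 = -1.0000.
x_2 = (-0.0709 − 0.0709·(-1.0000))/4.5122 = 0.0000.
x_1 = (0.4000 + 4.2000·0.0000 + 0.4000·(-1.0000))/5.0000 = 0.0000.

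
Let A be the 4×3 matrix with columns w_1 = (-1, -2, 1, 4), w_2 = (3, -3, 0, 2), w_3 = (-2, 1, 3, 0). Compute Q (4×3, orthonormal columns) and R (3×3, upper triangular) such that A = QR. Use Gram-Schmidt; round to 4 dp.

w_1 = (-1, -2, 1, 4); ‖w_1‖ = 4.6904, so q_1 = (-0.2132, -0.4264, 0.2132, 0.8528).
q_1·w_2 = (-0.2132)·3 + (-0.4264)·(-3) + 0.2132·0 + 0.8528·2 = 2.3452.
u_2 = w_2 − 2.3452·q_1 = (3.5000, -2.0000, -0.5000, 0.0000).
‖u_2‖ = 4.0620, so q_2 = (0.8616, -0.4924, -0.1231, 0.0000).
q_1·w_3 = (-0.2132)·(-2) + (-0.4264)·1 + 0.2132·3 + 0.8528·0 = 0.6396; q_2·w_3 = 0.8616·(-2) + (-0.4924)·1 + (-0.1231)·3 + 0.0000·0 = -2.5849.
u_3 = w_3 − 0.6396·q_1 + 2.5849·q_2 = (0.3636, 0.0000, 2.5455, -0.5455).
‖u_3‖ = 2.6285, so q_3 = (0.1383, 0.0000, 0.9684, -0.2075).

Q = [[-0.2132, 0.8616, 0.1383], [-0.4264, -0.4924, 0.0000], [0.2132, -0.1231, 0.9684], [0.8528, 0.0000, -0.2075]], R = [[4.6904, 2.3452, 0.6396], [0.0000, 4.0620, -2.5849], [0.0000, 0.0000, 2.6285]]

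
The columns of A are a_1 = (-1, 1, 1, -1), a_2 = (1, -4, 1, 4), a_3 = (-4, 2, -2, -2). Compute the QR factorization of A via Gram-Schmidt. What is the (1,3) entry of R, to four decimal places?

r_{13} = 3.0000

a_1 = (-1, 1, 1, -1); ‖a_1‖ = 2.0000, so e_1 = (-0.5000, 0.5000, 0.5000, -0.5000).
r_{13} = e_1·a_3 = 3.0000.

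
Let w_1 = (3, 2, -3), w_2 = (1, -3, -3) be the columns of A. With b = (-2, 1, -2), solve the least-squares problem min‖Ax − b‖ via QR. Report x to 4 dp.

x = (0.0838, 0.0262)

q_1 = w_1/‖w_1‖ = (3, 2, -3)/4.6904 = (0.6396, 0.4264, -0.6396).
r_{12} = q_1·w_2 = 1.2792.
u_2 = w_2 − 1.2792·q_1 = (0.1818, -3.5455, -2.1818).
‖u_2‖ = 4.1670, so q_2 = (0.0436, -0.8508, -0.5236).
Qᵀb = (0.4264, 0.1091).
Back-substitute: x_2 = 0.1091/4.1670 = 0.0262.
x_1 = (0.4264 − 1.2792·0.0262)/4.6904 = 0.0838.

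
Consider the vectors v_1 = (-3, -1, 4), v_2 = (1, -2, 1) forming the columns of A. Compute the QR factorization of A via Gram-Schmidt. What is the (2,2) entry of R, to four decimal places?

q_1 = v_1/‖v_1‖ = (-3, -1, 4)/5.0990 = (-0.5883, -0.1961, 0.7845).
r_{12} = q_1·v_2 = 0.5883.
u_2 = v_2 − 0.5883·q_1 = (1.3462, -1.8846, 0.5385).
r_{22} = ‖u_2‖ = 2.3778.

r_{22} = 2.3778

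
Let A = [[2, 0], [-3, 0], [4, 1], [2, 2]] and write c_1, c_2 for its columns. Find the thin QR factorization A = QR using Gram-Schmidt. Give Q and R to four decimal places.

Q = [[0.3482, -0.2771], [-0.5222, 0.4157], [0.6963, 0.0173], [0.3482, 0.8661]], R = [[5.7446, 1.3926], [0.0000, 1.7495]]

c_1 = (2, -3, 4, 2); ‖c_1‖ = 5.7446, so e_1 = (0.3482, -0.5222, 0.6963, 0.3482).
e_1·c_2 = 0.3482·0 + (-0.5222)·0 + 0.6963·1 + 0.3482·2 = 1.3926.
u_2 = c_2 − 1.3926·e_1 = (-0.4848, 0.7273, 0.0303, 1.5152).
‖u_2‖ = 1.7495, so e_2 = (-0.2771, 0.4157, 0.0173, 0.8661).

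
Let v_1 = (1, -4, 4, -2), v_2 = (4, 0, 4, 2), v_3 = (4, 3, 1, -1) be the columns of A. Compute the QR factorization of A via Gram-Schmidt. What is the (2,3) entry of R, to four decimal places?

r_{23} = 3.4982

e_1 = v_1/‖v_1‖ = (1, -4, 4, -2)/6.0828 = (0.1644, -0.6576, 0.6576, -0.3288).
r_{12} = e_1·v_2 = 2.6304.
u_2 = v_2 − 2.6304·e_1 = (3.5676, 1.7297, 2.2703, 2.8649).
‖u_2‖ = 5.3927, so e_2 = (0.6616, 0.3208, 0.4210, 0.5312).
r_{23} = e_2·v_3 = 3.4982.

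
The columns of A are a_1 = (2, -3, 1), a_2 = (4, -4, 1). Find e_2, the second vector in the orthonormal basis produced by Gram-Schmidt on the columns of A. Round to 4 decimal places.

a_1 = (2, -3, 1); ‖a_1‖ = 3.7417, so e_1 = (0.5345, -0.8018, 0.2673).
e_1·a_2 = 0.5345·4 + (-0.8018)·(-4) + 0.2673·1 = 5.6125.
u_2 = a_2 − 5.6125·e_1 = (1.0000, 0.5000, -0.5000).
‖u_2‖ = 1.2247, so e_2 = (0.8165, 0.4082, -0.4082).

e_2 = (0.8165, 0.4082, -0.4082)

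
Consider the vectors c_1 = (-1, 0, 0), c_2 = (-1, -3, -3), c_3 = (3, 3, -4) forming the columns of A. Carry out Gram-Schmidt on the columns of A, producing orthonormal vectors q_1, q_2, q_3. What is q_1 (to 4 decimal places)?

q_1 = (-1.0000, 0.0000, 0.0000)

q_1 = c_1/‖c_1‖ = (-1, 0, 0)/1.0000 = (-1.0000, 0.0000, 0.0000).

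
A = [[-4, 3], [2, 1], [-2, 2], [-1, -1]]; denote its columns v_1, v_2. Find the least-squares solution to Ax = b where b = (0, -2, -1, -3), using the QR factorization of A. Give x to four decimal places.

x = (0.0097, -0.0583)

q_1 = v_1/‖v_1‖ = (-4, 2, -2, -1)/5.0000 = (-0.8000, 0.4000, -0.4000, -0.2000).
r_{12} = q_1·v_2 = -2.6000.
u_2 = v_2 + 2.6000·q_1 = (0.9200, 2.0400, 0.9600, -1.5200).
‖u_2‖ = 2.8705, so q_2 = (0.3205, 0.7107, 0.3344, -0.5295).
Qᵀb = (0.2000, -0.1672).
Back-substitute: x_2 = -0.1672/2.8705 = -0.0583.
x_1 = (0.2000 + 2.6000·(-0.0583))/5.0000 = 0.0097.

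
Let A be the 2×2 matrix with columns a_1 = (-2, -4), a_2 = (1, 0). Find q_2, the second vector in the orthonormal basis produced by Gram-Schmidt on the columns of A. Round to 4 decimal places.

a_1 = (-2, -4); ‖a_1‖ = 4.4721, so q_1 = (-0.4472, -0.8944).
q_1·a_2 = (-0.4472)·1 + (-0.8944)·0 = -0.4472.
u_2 = a_2 + 0.4472·q_1 = (0.8000, -0.4000).
‖u_2‖ = 0.8944, so q_2 = (0.8944, -0.4472).

q_2 = (0.8944, -0.4472)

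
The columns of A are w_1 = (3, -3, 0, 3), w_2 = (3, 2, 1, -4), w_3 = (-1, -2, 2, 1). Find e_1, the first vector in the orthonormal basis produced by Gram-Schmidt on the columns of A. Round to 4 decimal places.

e_1 = (0.5774, -0.5774, 0.0000, 0.5774)

e_1 = w_1/‖w_1‖ = (3, -3, 0, 3)/5.1962 = (0.5774, -0.5774, 0.0000, 0.5774).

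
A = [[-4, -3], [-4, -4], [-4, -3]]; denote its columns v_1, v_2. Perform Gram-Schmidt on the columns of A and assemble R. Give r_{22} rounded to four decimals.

r_{22} = 0.8165

q_1 = v_1/‖v_1‖ = (-4, -4, -4)/6.9282 = (-0.5774, -0.5774, -0.5774).
r_{12} = q_1·v_2 = 5.7735.
u_2 = v_2 − 5.7735·q_1 = (0.3333, -0.6667, 0.3333).
r_{22} = ‖u_2‖ = 0.8165.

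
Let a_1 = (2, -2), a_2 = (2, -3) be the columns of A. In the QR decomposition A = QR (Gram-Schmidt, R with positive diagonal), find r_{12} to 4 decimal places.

r_{12} = 3.5355

a_1 = (2, -2); ‖a_1‖ = 2.8284, so q_1 = (0.7071, -0.7071).
r_{12} = q_1·a_2 = 3.5355.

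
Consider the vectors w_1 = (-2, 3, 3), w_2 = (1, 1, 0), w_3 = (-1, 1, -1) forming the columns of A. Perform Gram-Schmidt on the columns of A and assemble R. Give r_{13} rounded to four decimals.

e_1 = w_1/‖w_1‖ = (-2, 3, 3)/4.6904 = (-0.4264, 0.6396, 0.6396).
r_{13} = e_1·w_3 = 0.4264.

r_{13} = 0.4264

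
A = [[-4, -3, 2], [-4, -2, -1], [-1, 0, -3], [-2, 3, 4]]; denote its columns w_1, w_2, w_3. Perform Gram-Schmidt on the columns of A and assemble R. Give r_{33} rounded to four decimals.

w_1 = (-4, -4, -1, -2); ‖w_1‖ = 6.0828, so e_1 = (-0.6576, -0.6576, -0.1644, -0.3288).
e_1·w_2 = (-0.6576)·(-3) + (-0.6576)·(-2) + (-0.1644)·0 + (-0.3288)·3 = 2.3016.
u_2 = w_2 − 2.3016·e_1 = (-1.4865, -0.4865, 0.3784, 3.7568).
‖u_2‖ = 4.0869, so e_2 = (-0.3637, -0.1190, 0.0926, 0.9192).
e_1·w_3 = (-0.6576)·2 + (-0.6576)·(-1) + (-0.1644)·(-3) + (-0.3288)·4 = -1.4796; e_2·w_3 = (-0.3637)·2 + (-0.1190)·(-1) + 0.0926·(-3) + 0.9192·4 = 2.7907.
u_3 = w_3 + 1.4796·e_1 − 2.7907·e_2 = (2.0421, -1.6408, -3.5016, 0.9482).
r_{33} = ‖u_3‖ = 4.4747.

r_{33} = 4.4747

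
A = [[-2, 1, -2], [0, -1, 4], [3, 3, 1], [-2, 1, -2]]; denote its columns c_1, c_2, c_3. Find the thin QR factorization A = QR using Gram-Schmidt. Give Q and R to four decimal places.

Q = [[-0.4851, 0.4895, 0.1586], [0.0000, -0.3082, 0.9513], [0.7276, 0.6526, 0.2114], [-0.4851, 0.4895, 0.1586]], R = [[4.1231, 1.2127, 2.6679], [0.0000, 3.2449, -2.5379], [0.0000, 0.0000, 3.3825]]

c_1 = (-2, 0, 3, -2); ‖c_1‖ = 4.1231, so e_1 = (-0.4851, 0.0000, 0.7276, -0.4851).
e_1·c_2 = (-0.4851)·1 + 0.0000·(-1) + 0.7276·3 + (-0.4851)·1 = 1.2127.
u_2 = c_2 − 1.2127·e_1 = (1.5882, -1.0000, 2.1176, 1.5882).
‖u_2‖ = 3.2449, so e_2 = (0.4895, -0.3082, 0.6526, 0.4895).
e_1·c_3 = (-0.4851)·(-2) + 0.0000·4 + 0.7276·1 + (-0.4851)·(-2) = 2.6679; e_2·c_3 = 0.4895·(-2) + (-0.3082)·4 + 0.6526·1 + 0.4895·(-2) = -2.5379.
u_3 = c_3 − 2.6679·e_1 + 2.5379·e_2 = (0.5363, 3.2179, 0.7151, 0.5363).
‖u_3‖ = 3.3825, so e_3 = (0.1586, 0.9513, 0.2114, 0.1586).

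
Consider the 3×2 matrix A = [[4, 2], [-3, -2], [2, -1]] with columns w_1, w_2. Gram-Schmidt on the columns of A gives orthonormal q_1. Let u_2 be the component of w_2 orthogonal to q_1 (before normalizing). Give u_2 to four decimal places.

q_1 = w_1/‖w_1‖ = (4, -3, 2)/5.3852 = (0.7428, -0.5571, 0.3714).
r_{12} = q_1·w_2 = 2.2283.
u_2 = w_2 − 2.2283·q_1 = (0.3448, -0.7586, -1.8276).

u_2 = (0.3448, -0.7586, -1.8276)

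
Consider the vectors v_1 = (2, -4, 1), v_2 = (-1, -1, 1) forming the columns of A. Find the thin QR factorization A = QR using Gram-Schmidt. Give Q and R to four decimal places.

Q = [[0.4364, -0.8018], [-0.8729, -0.2673], [0.2182, 0.5345]], R = [[4.5826, 0.6547], [0.0000, 1.6036]]

v_1 = (2, -4, 1); ‖v_1‖ = 4.5826, so e_1 = (0.4364, -0.8729, 0.2182).
e_1·v_2 = 0.4364·(-1) + (-0.8729)·(-1) + 0.2182·1 = 0.6547.
u_2 = v_2 − 0.6547·e_1 = (-1.2857, -0.4286, 0.8571).
‖u_2‖ = 1.6036, so e_2 = (-0.8018, -0.2673, 0.5345).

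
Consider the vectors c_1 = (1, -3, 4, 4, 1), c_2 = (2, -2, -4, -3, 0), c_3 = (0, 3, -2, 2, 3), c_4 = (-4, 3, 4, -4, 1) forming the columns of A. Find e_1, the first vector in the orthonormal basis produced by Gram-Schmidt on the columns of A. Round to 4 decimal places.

c_1 = (1, -3, 4, 4, 1); ‖c_1‖ = 6.5574, so e_1 = (0.1525, -0.4575, 0.6100, 0.6100, 0.1525).

e_1 = (0.1525, -0.4575, 0.6100, 0.6100, 0.1525)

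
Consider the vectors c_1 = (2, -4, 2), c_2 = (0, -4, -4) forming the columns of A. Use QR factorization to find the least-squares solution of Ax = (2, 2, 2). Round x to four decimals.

x = (0.1818, -0.5455)

c_1 = (2, -4, 2); ‖c_1‖ = 4.8990, so q_1 = (0.4082, -0.8165, 0.4082).
q_1·c_2 = 0.4082·0 + (-0.8165)·(-4) + 0.4082·(-4) = 1.6330.
u_2 = c_2 − 1.6330·q_1 = (-0.6667, -2.6667, -4.6667).
‖u_2‖ = 5.4160, so q_2 = (-0.1231, -0.4924, -0.8616).
Qᵀb = (0.0000, -2.9542).
Back-substitute: x_2 = -2.9542/5.4160 = -0.5455.
x_1 = (0.0000 − 1.6330·(-0.5455))/4.8990 = 0.1818.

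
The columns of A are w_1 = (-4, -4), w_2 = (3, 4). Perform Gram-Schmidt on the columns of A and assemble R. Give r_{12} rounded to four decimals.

w_1 = (-4, -4); ‖w_1‖ = 5.6569, so q_1 = (-0.7071, -0.7071).
r_{12} = q_1·w_2 = -4.9497.

r_{12} = -4.9497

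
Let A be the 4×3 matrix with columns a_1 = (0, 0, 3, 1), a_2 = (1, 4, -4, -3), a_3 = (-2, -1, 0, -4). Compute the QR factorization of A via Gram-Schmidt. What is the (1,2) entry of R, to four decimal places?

a_1 = (0, 0, 3, 1); ‖a_1‖ = 3.1623, so q_1 = (0.0000, 0.0000, 0.9487, 0.3162).
r_{12} = q_1·a_2 = -4.7434.

r_{12} = -4.7434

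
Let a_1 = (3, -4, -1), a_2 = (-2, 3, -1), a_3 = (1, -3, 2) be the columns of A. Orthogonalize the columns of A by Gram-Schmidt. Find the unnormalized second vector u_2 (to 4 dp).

u_2 = (-0.0385, 0.3846, -1.6538)

q_1 = a_1/‖a_1‖ = (3, -4, -1)/5.0990 = (0.5883, -0.7845, -0.1961).
r_{12} = q_1·a_2 = -3.3340.
u_2 = a_2 + 3.3340·q_1 = (-0.0385, 0.3846, -1.6538).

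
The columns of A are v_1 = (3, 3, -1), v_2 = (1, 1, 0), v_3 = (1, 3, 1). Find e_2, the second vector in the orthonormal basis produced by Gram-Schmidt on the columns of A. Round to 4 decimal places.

e_1 = v_1/‖v_1‖ = (3, 3, -1)/4.3589 = (0.6882, 0.6882, -0.2294).
r_{12} = e_1·v_2 = 1.3765.
u_2 = v_2 − 1.3765·e_1 = (0.0526, 0.0526, 0.3158).
‖u_2‖ = 0.3244, so e_2 = (0.1622, 0.1622, 0.9733).

e_2 = (0.1622, 0.1622, 0.9733)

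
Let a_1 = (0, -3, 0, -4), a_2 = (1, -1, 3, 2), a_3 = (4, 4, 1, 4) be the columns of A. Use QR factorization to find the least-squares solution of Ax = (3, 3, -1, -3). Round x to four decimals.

a_1 = (0, -3, 0, -4); ‖a_1‖ = 5.0000, so e_1 = (0.0000, -0.6000, 0.0000, -0.8000).
e_1·a_2 = 0.0000·1 + (-0.6000)·(-1) + 0.0000·3 + (-0.8000)·2 = -1.0000.
u_2 = a_2 + 1.0000·e_1 = (1.0000, -1.6000, 3.0000, 1.2000).
‖u_2‖ = 3.7417, so e_2 = (0.2673, -0.4276, 0.8018, 0.3207).
e_1·a_3 = 0.0000·4 + (-0.6000)·4 + 0.0000·1 + (-0.8000)·4 = -5.6000; e_2·a_3 = 0.2673·4 + (-0.4276)·4 + 0.8018·1 + 0.3207·4 = 1.4432.
u_3 = a_3 + 5.6000·e_1 − 1.4432·e_2 = (3.6143, 1.2571, -0.1571, -0.9429).
‖u_3‖ = 3.9443, so e_3 = (0.9163, 0.3187, -0.0398, -0.2390).
Qᵀb = (0.6000, -2.2450, 4.4622).
Back-substitute: x_3 = 4.4622/3.9443 = 1.1313.
x_2 = (-2.2450 − 1.4432·1.1313)/3.7417 = -1.0364.
x_1 = (0.6000 + 1.0000·(-1.0364) + 5.6000·1.1313)/5.0000 = 1.1798.

x = (1.1798, -1.0364, 1.1313)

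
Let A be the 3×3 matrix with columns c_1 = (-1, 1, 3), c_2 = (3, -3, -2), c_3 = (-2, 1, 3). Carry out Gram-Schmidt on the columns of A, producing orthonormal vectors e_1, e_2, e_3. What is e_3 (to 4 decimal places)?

e_1 = c_1/‖c_1‖ = (-1, 1, 3)/3.3166 = (-0.3015, 0.3015, 0.9045).
r_{12} = e_1·c_2 = -3.6181.
u_2 = c_2 + 3.6181·e_1 = (1.9091, -1.9091, 1.2727).
‖u_2‖ = 2.9848, so e_2 = (0.6396, -0.6396, 0.4264).
r_{13} = e_1·c_3 = 3.6181; r_{23} = e_2·c_3 = -0.6396.
u_3 = c_3 − 3.6181·e_1 + 0.6396·e_2 = (-0.5000, -0.5000, 0.0000).
‖u_3‖ = 0.7071, so e_3 = (-0.7071, -0.7071, 0.0000).

e_3 = (-0.7071, -0.7071, 0.0000)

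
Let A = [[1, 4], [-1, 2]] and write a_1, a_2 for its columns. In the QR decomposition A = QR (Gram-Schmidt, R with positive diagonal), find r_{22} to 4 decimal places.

a_1 = (1, -1); ‖a_1‖ = 1.4142, so q_1 = (0.7071, -0.7071).
q_1·a_2 = 0.7071·4 + (-0.7071)·2 = 1.4142.
u_2 = a_2 − 1.4142·q_1 = (3.0000, 3.0000).
r_{22} = ‖u_2‖ = 4.2426.

r_{22} = 4.2426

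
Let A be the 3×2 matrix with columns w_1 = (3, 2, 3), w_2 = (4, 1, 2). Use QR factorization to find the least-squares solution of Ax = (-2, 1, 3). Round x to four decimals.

x = (2.0161, -1.9677)

e_1 = w_1/‖w_1‖ = (3, 2, 3)/4.6904 = (0.6396, 0.4264, 0.6396).
r_{12} = e_1·w_2 = 4.2640.
u_2 = w_2 − 4.2640·e_1 = (1.2727, -0.8182, -0.7273).
‖u_2‖ = 1.6787, so e_2 = (0.7581, -0.4874, -0.4332).
Qᵀb = (1.0660, -3.3033).
Back-substitute: x_2 = -3.3033/1.6787 = -1.9677.
x_1 = (1.0660 − 4.2640·(-1.9677))/4.6904 = 2.0161.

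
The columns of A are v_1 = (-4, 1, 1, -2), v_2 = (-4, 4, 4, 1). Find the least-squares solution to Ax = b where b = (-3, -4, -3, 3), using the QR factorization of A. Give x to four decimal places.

v_1 = (-4, 1, 1, -2); ‖v_1‖ = 4.6904, so e_1 = (-0.8528, 0.2132, 0.2132, -0.4264).
e_1·v_2 = (-0.8528)·(-4) + 0.2132·4 + 0.2132·4 + (-0.4264)·1 = 4.6904.
u_2 = v_2 − 4.6904·e_1 = (0.0000, 3.0000, 3.0000, 3.0000).
‖u_2‖ = 5.1962, so e_2 = (0.0000, 0.5774, 0.5774, 0.5774).
Qᵀb = (-0.2132, -2.3094).
Back-substitute: x_2 = -2.3094/5.1962 = -0.4444.
x_1 = (-0.2132 − 4.6904·(-0.4444))/4.6904 = 0.3990.

x = (0.3990, -0.4444)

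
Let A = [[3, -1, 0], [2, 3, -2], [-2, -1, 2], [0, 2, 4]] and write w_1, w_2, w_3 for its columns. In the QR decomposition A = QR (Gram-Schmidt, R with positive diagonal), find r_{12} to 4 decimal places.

r_{12} = 1.2127

w_1 = (3, 2, -2, 0); ‖w_1‖ = 4.1231, so q_1 = (0.7276, 0.4851, -0.4851, 0.0000).
r_{12} = q_1·w_2 = 1.2127.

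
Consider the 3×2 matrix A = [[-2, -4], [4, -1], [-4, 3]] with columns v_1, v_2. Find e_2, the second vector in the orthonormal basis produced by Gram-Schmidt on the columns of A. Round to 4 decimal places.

e_1 = v_1/‖v_1‖ = (-2, 4, -4)/6.0000 = (-0.3333, 0.6667, -0.6667).
r_{12} = e_1·v_2 = -1.3333.
u_2 = v_2 + 1.3333·e_1 = (-4.4444, -0.1111, 2.1111).
‖u_2‖ = 4.9216, so e_2 = (-0.9030, -0.0226, 0.4289).

e_2 = (-0.9030, -0.0226, 0.4289)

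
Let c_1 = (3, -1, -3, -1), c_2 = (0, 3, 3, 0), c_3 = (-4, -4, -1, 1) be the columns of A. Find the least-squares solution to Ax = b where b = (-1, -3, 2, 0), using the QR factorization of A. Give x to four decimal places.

x = (6.0000, 8.0000, 5.0000)

c_1 = (3, -1, -3, -1); ‖c_1‖ = 4.4721, so e_1 = (0.6708, -0.2236, -0.6708, -0.2236).
e_1·c_2 = 0.6708·0 + (-0.2236)·3 + (-0.6708)·3 + (-0.2236)·0 = -2.6833.
u_2 = c_2 + 2.6833·e_1 = (1.8000, 2.4000, 1.2000, -0.6000).
‖u_2‖ = 3.2863, so e_2 = (0.5477, 0.7303, 0.3651, -0.1826).
e_1·c_3 = 0.6708·(-4) + (-0.2236)·(-4) + (-0.6708)·(-1) + (-0.2236)·1 = -1.3416; e_2·c_3 = 0.5477·(-4) + 0.7303·(-4) + 0.3651·(-1) + (-0.1826)·1 = -5.6598.
u_3 = c_3 + 1.3416·e_1 + 5.6598·e_2 = (0.0000, -0.1667, 0.1667, -0.3333).
‖u_3‖ = 0.4082, so e_3 = (0.0000, -0.4082, 0.4082, -0.8165).
Qᵀb = (-1.3416, -2.0083, 2.0412).
Back-substitute: x_3 = 2.0412/0.4082 = 5.0000.
x_2 = (-2.0083 + 5.6598·5.0000)/3.2863 = 8.0000.
x_1 = (-1.3416 + 2.6833·8.0000 + 1.3416·5.0000)/4.4721 = 6.0000.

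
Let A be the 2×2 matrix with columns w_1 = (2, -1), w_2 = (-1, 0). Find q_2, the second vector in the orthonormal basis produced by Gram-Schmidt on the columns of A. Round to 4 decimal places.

w_1 = (2, -1); ‖w_1‖ = 2.2361, so q_1 = (0.8944, -0.4472).
q_1·w_2 = 0.8944·(-1) + (-0.4472)·0 = -0.8944.
u_2 = w_2 + 0.8944·q_1 = (-0.2000, -0.4000).
‖u_2‖ = 0.4472, so q_2 = (-0.4472, -0.8944).

q_2 = (-0.4472, -0.8944)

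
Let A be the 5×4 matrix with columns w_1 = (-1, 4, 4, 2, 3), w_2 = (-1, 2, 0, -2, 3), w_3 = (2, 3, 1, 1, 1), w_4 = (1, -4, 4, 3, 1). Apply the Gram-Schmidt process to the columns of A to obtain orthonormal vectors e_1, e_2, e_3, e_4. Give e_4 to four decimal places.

e_4 = (0.4789, -0.6041, 0.3169, -0.0149, 0.5524)

e_1 = w_1/‖w_1‖ = (-1, 4, 4, 2, 3)/6.7823 = (-0.1474, 0.5898, 0.5898, 0.2949, 0.4423).
r_{12} = e_1·w_2 = 2.0642.
u_2 = w_2 − 2.0642·e_1 = (-0.6957, 0.7826, -1.2174, -2.6087, 2.0870).
‖u_2‖ = 3.7066, so e_2 = (-0.1877, 0.2111, -0.3284, -0.7038, 0.5630).
r_{13} = e_1·w_3 = 2.8014; r_{23} = e_2·w_3 = -0.2111.
u_3 = w_3 − 2.8014·e_1 + 0.2111·e_2 = (2.3734, 1.3924, -0.7215, 0.0253, -0.1203).
‖u_3‖ = 2.8474, so e_3 = (0.8335, 0.4890, -0.2534, 0.0089, -0.0422).
r_{14} = e_1·w_4 = 1.1795; r_{24} = e_2·w_4 = -3.8943; r_{34} = e_3·w_4 = -2.1517.
u_4 = w_4 − 1.1795·e_1 + 3.8943·e_2 + 2.1517·e_3 = (2.2365, -2.8212, 1.4801, -0.0695, 2.5800).
‖u_4‖ = 4.6705, so e_4 = (0.4789, -0.6041, 0.3169, -0.0149, 0.5524).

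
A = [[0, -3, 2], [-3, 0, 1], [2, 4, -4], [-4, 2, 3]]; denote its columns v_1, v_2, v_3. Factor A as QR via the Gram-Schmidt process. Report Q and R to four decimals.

v_1 = (0, -3, 2, -4); ‖v_1‖ = 5.3852, so e_1 = (0.0000, -0.5571, 0.3714, -0.7428).
e_1·v_2 = 0.0000·(-3) + (-0.5571)·0 + 0.3714·4 + (-0.7428)·2 = 0.0000.
u_2 = v_2 + 0.0000·e_1 = (-3.0000, 0.0000, 4.0000, 2.0000).
‖u_2‖ = 5.3852, so e_2 = (-0.5571, 0.0000, 0.7428, 0.3714).
e_1·v_3 = 0.0000·2 + (-0.5571)·1 + 0.3714·(-4) + (-0.7428)·3 = -4.2710; e_2·v_3 = (-0.5571)·2 + 0.0000·1 + 0.7428·(-4) + 0.3714·3 = -2.9711.
u_3 = v_3 + 4.2710·e_1 + 2.9711·e_2 = (0.3448, -1.3793, -0.2069, 0.9310).
‖u_3‖ = 1.7120, so e_3 = (0.2014, -0.8057, -0.1208, 0.5438).

Q = [[0.0000, -0.5571, 0.2014], [-0.5571, 0.0000, -0.8057], [0.3714, 0.7428, -0.1208], [-0.7428, 0.3714, 0.5438]], R = [[5.3852, 0.0000, -4.2710], [0.0000, 5.3852, -2.9711], [0.0000, 0.0000, 1.7120]]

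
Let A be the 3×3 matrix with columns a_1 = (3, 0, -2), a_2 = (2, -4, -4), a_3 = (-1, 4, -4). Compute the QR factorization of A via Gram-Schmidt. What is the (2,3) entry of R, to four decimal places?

a_1 = (3, 0, -2); ‖a_1‖ = 3.6056, so e_1 = (0.8321, 0.0000, -0.5547).
e_1·a_2 = 0.8321·2 + 0.0000·(-4) + (-0.5547)·(-4) = 3.8829.
u_2 = a_2 − 3.8829·e_1 = (-1.2308, -4.0000, -1.8462).
‖u_2‖ = 4.5742, so e_2 = (-0.2691, -0.8745, -0.4036).
r_{23} = e_2·a_3 = -1.6144.

r_{23} = -1.6144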